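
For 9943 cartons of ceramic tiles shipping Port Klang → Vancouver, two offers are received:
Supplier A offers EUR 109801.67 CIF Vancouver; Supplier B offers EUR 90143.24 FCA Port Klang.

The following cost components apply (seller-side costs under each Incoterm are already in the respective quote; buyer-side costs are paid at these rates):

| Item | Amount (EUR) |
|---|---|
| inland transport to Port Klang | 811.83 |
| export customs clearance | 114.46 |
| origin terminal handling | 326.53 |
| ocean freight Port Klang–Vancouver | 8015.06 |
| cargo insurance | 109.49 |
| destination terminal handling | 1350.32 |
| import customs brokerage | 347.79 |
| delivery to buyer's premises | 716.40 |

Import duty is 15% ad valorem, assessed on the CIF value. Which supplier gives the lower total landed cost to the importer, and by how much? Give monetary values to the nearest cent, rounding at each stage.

Supplier A (CIF):
The CIF price already equals the CIF value: 109801.67
Import duty = 109801.67 × 15% = 16470.25
Buyer bears (A): 1350.32 + 347.79 + 716.40 = 2414.51
Landed cost (A) = invoice 109801.67 + 2414.51 + duty 16470.25 = 128686.43
Supplier B (FCA):
CIF value = FCA price + origin terminal + freight + insurance = 90143.24 + 326.53 + 8015.06 + 109.49 = 98594.32
Import duty = 98594.32 × 15% = 14789.15
Buyer bears (B): 326.53 + 8015.06 + 109.49 + 1350.32 + 347.79 + 716.40 = 10865.59
Landed cost (B) = invoice 90143.24 + 10865.59 + duty 14789.15 = 115797.98
Difference = |128686.43 − 115797.98| = 12888.45

Supplier B is cheaper by EUR 12888.45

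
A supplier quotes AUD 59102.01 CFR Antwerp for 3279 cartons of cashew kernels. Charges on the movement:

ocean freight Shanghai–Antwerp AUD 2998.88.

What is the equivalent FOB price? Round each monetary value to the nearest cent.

FOB price: AUD 56103.13

From CFR to FOB, the seller no longer bears: freight.
FOB price = 59102.01 − 2998.88 = 56103.13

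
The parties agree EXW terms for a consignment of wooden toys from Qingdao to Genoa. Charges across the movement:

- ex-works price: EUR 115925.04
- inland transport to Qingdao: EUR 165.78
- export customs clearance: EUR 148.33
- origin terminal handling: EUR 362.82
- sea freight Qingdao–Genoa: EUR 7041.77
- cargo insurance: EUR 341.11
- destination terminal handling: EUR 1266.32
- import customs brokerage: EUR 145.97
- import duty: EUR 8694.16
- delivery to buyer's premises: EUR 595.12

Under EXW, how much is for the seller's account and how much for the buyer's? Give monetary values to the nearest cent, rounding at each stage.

EXW: the seller makes goods available at their premises; the buyer bears all onward costs.
Seller's account: goods 115925.04 = 115925.04
Buyer's account: inland to port 165.78 + export clearance 148.33 + origin terminal 362.82 + freight 7041.77 + insurance 341.11 + destination terminal 1266.32 + brokerage 145.97 + duty 8694.16 + delivery 595.12 = 18761.38

Seller: EUR 115925.04; buyer: EUR 18761.38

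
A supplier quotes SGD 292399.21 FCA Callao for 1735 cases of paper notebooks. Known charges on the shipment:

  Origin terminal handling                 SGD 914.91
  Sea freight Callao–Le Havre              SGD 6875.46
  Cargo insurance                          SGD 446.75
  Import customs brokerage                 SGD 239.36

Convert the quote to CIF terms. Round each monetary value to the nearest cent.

Not relevant to the conversion: brokerage — on the buyer under both terms; not part of either seller's price.
From FCA to CIF, the seller additionally bears: origin terminal, freight, insurance.
CIF price = 292399.21 + 914.91 + 6875.46 + 446.75 = 300636.33

CIF price: SGD 300636.33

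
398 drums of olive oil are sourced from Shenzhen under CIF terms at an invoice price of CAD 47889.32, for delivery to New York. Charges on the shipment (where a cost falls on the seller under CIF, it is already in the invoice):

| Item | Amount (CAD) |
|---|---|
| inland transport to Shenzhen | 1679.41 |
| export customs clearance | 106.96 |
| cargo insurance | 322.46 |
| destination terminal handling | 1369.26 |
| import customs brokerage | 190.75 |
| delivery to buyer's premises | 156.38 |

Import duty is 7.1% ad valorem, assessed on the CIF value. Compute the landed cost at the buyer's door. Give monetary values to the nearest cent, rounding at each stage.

Total landed cost: CAD 53005.85

CIF: the seller pays costs through ocean freight and marine insurance to the destination port.
Already in the invoice (seller's account under CIF): inland to port, export clearance, insurance — exclude.
The CIF price already equals the CIF value: 47889.32
Import duty = 47889.32 × 7.1% = 3400.14
Buyer bears: destination terminal 1369.26 + brokerage 190.75 + delivery 156.38 + duty 3400.14 = 5116.53
Landed cost = invoice 47889.32 + 5116.53 = 53005.85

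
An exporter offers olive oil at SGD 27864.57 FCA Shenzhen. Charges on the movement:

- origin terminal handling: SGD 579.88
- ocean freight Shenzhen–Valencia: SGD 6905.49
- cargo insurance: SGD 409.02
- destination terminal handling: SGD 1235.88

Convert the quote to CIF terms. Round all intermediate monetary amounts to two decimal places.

Not relevant to the conversion: destination terminal — on the buyer under both terms; not part of either seller's price.
From FCA to CIF, the seller additionally bears: origin terminal, freight, insurance.
CIF price = 27864.57 + 579.88 + 6905.49 + 409.02 = 35758.96

CIF price: SGD 35758.96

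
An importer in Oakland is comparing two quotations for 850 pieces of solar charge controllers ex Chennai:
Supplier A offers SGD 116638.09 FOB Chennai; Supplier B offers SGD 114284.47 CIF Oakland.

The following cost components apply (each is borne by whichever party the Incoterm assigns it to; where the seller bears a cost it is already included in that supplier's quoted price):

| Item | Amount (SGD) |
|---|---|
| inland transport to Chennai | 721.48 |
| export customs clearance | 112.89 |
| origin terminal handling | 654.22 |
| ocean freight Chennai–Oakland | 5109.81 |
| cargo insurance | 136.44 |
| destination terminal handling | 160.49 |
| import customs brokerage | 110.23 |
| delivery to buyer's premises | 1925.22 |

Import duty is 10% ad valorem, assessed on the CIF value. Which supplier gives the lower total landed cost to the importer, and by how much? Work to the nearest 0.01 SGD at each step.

Supplier A (FOB):
CIF value = FOB price + freight + insurance = 116638.09 + 5109.81 + 136.44 = 121884.34
Import duty = 121884.34 × 10% = 12188.43
Buyer bears (A): 5109.81 + 136.44 + 160.49 + 110.23 + 1925.22 = 7442.19
Landed cost (A) = invoice 116638.09 + 7442.19 + duty 12188.43 = 136268.71
Supplier B (CIF):
The CIF price already equals the CIF value: 114284.47
Import duty = 114284.47 × 10% = 11428.45
Buyer bears (B): 160.49 + 110.23 + 1925.22 = 2195.94
Landed cost (B) = invoice 114284.47 + 2195.94 + duty 11428.45 = 127908.86
Difference = |136268.71 − 127908.86| = 8359.85

Supplier B is cheaper by SGD 8359.85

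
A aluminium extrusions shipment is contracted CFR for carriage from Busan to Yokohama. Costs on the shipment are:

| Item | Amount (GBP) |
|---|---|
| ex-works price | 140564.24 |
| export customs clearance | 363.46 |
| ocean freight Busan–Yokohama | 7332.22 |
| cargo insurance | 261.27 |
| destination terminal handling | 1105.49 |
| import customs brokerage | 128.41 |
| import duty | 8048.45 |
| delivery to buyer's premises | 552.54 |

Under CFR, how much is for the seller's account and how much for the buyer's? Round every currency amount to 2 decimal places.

CFR: the seller pays costs through ocean freight to the destination port, but not insurance.
Seller's account: goods 140564.24 + export clearance 363.46 + freight 7332.22 = 148259.92
Buyer's account: insurance 261.27 + destination terminal 1105.49 + brokerage 128.41 + duty 8048.45 + delivery 552.54 = 10096.16

Seller: GBP 148259.92; buyer: GBP 10096.16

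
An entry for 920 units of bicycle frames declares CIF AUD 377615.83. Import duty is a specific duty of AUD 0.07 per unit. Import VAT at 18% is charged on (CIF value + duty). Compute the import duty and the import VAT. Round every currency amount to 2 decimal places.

Import duty: AUD 64.40; import VAT: AUD 67982.44

Import duty = 920 × 0.07 = 64.40
VAT base = CIF + duty = 377615.83 + 64.40 = 377680.23
Import VAT = 377680.23 × 18% = 67982.44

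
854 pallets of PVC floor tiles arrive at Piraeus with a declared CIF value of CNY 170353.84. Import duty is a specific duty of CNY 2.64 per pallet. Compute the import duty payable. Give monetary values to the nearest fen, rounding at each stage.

Import duty = 854 × 2.64 = 2254.56

Import duty: CNY 2254.56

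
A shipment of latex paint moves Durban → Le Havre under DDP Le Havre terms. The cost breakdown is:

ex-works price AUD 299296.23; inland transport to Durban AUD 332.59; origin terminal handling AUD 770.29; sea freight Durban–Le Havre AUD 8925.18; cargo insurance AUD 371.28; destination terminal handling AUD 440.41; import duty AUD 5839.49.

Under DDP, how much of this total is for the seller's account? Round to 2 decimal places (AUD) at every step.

DDP: the seller bears all costs including import duty.
Seller's account: goods 299296.23 + inland to port 332.59 + origin terminal 770.29 + freight 8925.18 + insurance 371.28 + destination terminal 440.41 + duty 5839.49 = 315975.47
Buyer's account: 0.00

Seller's account: AUD 315975.47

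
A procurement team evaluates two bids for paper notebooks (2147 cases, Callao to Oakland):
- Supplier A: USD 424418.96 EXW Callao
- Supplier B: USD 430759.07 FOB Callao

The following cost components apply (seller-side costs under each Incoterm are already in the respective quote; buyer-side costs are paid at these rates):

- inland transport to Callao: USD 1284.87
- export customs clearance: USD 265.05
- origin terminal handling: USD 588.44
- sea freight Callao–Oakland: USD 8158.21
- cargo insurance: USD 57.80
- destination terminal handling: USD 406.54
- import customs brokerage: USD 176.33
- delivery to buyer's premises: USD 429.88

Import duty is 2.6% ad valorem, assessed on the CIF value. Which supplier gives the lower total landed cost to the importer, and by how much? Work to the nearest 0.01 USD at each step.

Supplier A (EXW):
CIF value = EXW price + inland to port + export clearance + origin terminal + freight + insurance = 424418.96 + 1284.87 + 265.05 + 588.44 + 8158.21 + 57.80 = 434773.33
Import duty = 434773.33 × 2.6% = 11304.11
Buyer bears (A): 1284.87 + 265.05 + 588.44 + 8158.21 + 57.80 + 406.54 + 176.33 + 429.88 = 11367.12
Landed cost (A) = invoice 424418.96 + 11367.12 + duty 11304.11 = 447090.19
Supplier B (FOB):
CIF value = FOB price + freight + insurance = 430759.07 + 8158.21 + 57.80 = 438975.08
Import duty = 438975.08 × 2.6% = 11413.35
Buyer bears (B): 8158.21 + 57.80 + 406.54 + 176.33 + 429.88 = 9228.76
Landed cost (B) = invoice 430759.07 + 9228.76 + duty 11413.35 = 451401.18
Difference = |447090.19 − 451401.18| = 4310.99

Supplier A is cheaper by USD 4310.99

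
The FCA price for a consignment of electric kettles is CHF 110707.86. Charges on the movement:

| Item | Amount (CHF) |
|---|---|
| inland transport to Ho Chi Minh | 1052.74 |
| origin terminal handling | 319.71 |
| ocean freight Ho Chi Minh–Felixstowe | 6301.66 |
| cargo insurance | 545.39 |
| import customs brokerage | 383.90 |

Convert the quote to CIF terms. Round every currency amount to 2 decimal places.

CIF price: CHF 117874.62

Not relevant to the conversion: inland to port — on the seller under both FCA and CIF; already in the FCA price and stays in the CIF price. brokerage — on the buyer under both terms; not part of either seller's price.
From FCA to CIF, the seller additionally bears: origin terminal, freight, insurance.
CIF price = 110707.86 + 319.71 + 6301.66 + 545.39 = 117874.62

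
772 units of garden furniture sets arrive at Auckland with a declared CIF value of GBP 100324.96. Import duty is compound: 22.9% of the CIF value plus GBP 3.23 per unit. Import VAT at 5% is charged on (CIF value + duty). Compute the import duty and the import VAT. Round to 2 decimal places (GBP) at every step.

Ad valorem component: 100324.96 × 22.9% = 22974.42
Specific component: 772 × 3.23 = 2493.56
Import duty = 22974.42 + 2493.56 = 25467.98
VAT base = CIF + duty = 100324.96 + 25467.98 = 125792.94
Import VAT = 125792.94 × 5% = 6289.65

Import duty: GBP 25467.98; import VAT: GBP 6289.65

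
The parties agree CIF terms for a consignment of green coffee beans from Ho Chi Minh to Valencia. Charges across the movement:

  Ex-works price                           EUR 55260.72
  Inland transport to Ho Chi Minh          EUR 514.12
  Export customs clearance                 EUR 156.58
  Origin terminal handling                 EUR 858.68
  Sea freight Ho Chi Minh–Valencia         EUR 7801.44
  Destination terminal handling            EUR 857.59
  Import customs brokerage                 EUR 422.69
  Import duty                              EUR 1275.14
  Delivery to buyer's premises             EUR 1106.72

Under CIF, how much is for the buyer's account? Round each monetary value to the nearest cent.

CIF: the seller pays costs through ocean freight and marine insurance to the destination port.
Seller's account: goods 55260.72 + inland to port 514.12 + export clearance 156.58 + origin terminal 858.68 + freight 7801.44 = 64591.54
Buyer's account: destination terminal 857.59 + brokerage 422.69 + duty 1275.14 + delivery 1106.72 = 3662.14

Buyer's account: EUR 3662.14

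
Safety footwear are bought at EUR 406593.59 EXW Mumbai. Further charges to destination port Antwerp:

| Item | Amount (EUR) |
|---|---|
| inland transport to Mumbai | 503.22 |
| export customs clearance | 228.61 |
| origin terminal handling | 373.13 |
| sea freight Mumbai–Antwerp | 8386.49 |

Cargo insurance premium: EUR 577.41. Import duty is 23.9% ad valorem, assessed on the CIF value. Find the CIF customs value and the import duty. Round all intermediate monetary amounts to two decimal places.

CIF value: EUR 416662.45; import duty: EUR 99582.33

CIF = EXW price + pre-shipment costs + freight + insurance
CIF = 406593.59 + 503.22 + 228.61 + 373.13 + 8386.49 + 577.41 = 416662.45
Import duty = 416662.45 × 23.9% = 99582.33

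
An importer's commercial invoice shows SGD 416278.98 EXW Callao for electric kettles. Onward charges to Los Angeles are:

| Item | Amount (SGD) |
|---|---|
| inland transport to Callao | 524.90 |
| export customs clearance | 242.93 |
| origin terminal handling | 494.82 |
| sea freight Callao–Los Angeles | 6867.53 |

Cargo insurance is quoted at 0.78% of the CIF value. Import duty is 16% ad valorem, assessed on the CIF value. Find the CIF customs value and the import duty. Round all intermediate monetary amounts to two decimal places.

Let C be the CIF value. C = EXW price + pre-shipment costs + freight + 0.78% × C
C − 0.78% × C = 416278.98 + 524.90 + 242.93 + 494.82 + 6867.53
0.9922 × C = 424409.16
C = 424409.16 / 0.9922 = 427745.58
Insurance premium = 0.78% × 427745.58 = 3336.42
Import duty = 427745.58 × 16% = 68439.29

CIF value: SGD 427745.58; import duty: SGD 68439.29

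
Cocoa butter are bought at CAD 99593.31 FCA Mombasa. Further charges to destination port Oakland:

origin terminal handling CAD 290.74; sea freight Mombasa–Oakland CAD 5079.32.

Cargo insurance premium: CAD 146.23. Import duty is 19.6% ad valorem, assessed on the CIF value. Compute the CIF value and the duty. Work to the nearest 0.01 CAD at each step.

CIF = FCA price + pre-shipment costs + freight + insurance
CIF = 99593.31 + 290.74 + 5079.32 + 146.23 = 105109.60
Import duty = 105109.60 × 19.6% = 20601.48

CIF value: CAD 105109.60; import duty: CAD 20601.48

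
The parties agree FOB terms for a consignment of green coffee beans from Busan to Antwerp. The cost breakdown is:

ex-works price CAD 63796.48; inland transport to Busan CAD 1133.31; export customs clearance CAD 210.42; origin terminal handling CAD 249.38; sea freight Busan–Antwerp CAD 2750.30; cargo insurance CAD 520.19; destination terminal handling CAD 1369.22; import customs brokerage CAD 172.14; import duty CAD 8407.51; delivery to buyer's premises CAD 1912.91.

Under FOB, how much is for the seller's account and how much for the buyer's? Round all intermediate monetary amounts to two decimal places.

Seller: CAD 65389.59; buyer: CAD 15132.27

FOB: the seller bears costs until goods are on board at the origin port; the buyer bears freight, insurance and all costs thereafter.
Seller's account: goods 63796.48 + inland to port 1133.31 + export clearance 210.42 + origin terminal 249.38 = 65389.59
Buyer's account: freight 2750.30 + insurance 520.19 + destination terminal 1369.22 + brokerage 172.14 + duty 8407.51 + delivery 1912.91 = 15132.27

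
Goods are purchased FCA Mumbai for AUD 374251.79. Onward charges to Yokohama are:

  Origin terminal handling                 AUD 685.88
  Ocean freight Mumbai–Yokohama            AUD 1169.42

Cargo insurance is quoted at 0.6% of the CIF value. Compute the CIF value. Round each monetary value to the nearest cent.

Let C be the CIF value. C = FCA price + pre-shipment costs + freight + 0.6% × C
C − 0.6% × C = 374251.79 + 685.88 + 1169.42
0.994 × C = 376107.09
C = 376107.09 / 0.994 = 378377.35
Insurance premium = 0.6% × 378377.35 = 2270.26

CIF value: AUD 378377.35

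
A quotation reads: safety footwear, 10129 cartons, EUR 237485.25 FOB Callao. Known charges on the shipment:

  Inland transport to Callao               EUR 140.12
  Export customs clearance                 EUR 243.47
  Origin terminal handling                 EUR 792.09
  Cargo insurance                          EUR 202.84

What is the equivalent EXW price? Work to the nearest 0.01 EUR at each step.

Not relevant to the conversion: insurance — on the buyer under both terms; not part of either seller's price.
From FOB to EXW, the seller no longer bears: inland to port, export clearance, origin terminal.
EXW price = 237485.25 − 140.12 − 243.47 − 792.09 = 236309.57

EXW price: EUR 236309.57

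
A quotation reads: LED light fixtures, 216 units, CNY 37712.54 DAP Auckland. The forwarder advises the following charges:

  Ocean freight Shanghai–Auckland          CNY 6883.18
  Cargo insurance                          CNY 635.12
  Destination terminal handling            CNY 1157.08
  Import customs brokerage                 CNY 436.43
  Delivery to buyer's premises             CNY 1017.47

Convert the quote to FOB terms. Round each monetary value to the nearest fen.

Not relevant to the conversion: brokerage — on the buyer under both terms; not part of either seller's price.
From DAP to FOB, the seller no longer bears: freight, insurance, destination terminal, delivery.
FOB price = 37712.54 − 6883.18 − 635.12 − 1157.08 − 1017.47 = 28019.69

FOB price: CNY 28019.69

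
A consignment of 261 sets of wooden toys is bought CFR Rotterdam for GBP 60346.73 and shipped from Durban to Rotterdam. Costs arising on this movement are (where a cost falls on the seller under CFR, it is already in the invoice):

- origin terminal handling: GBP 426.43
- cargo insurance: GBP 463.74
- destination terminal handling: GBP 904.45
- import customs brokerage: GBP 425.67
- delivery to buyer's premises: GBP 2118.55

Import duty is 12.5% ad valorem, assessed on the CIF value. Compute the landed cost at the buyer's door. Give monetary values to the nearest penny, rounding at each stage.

CFR: the seller pays costs through ocean freight to the destination port, but not insurance.
Already in the invoice (seller's account under CFR): origin terminal — exclude.
CIF value = CFR price + insurance = 60346.73 + 463.74 = 60810.47
Import duty = 60810.47 × 12.5% = 7601.31
Buyer bears: insurance 463.74 + destination terminal 904.45 + brokerage 425.67 + delivery 2118.55 + duty 7601.31 = 11513.72
Landed cost = invoice 60346.73 + 11513.72 = 71860.45

Total landed cost: GBP 71860.45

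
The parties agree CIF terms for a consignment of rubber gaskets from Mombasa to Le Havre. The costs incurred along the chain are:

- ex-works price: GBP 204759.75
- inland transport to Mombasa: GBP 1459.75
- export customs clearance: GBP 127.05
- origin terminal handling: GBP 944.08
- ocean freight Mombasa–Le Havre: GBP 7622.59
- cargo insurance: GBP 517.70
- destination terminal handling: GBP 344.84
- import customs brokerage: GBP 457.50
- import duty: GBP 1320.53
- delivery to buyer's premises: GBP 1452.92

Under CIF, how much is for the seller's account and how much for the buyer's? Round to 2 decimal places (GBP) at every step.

Seller: GBP 215430.92; buyer: GBP 3575.79

CIF: the seller pays costs through ocean freight and marine insurance to the destination port.
Seller's account: goods 204759.75 + inland to port 1459.75 + export clearance 127.05 + origin terminal 944.08 + freight 7622.59 + insurance 517.70 = 215430.92
Buyer's account: destination terminal 344.84 + brokerage 457.50 + duty 1320.53 + delivery 1452.92 = 3575.79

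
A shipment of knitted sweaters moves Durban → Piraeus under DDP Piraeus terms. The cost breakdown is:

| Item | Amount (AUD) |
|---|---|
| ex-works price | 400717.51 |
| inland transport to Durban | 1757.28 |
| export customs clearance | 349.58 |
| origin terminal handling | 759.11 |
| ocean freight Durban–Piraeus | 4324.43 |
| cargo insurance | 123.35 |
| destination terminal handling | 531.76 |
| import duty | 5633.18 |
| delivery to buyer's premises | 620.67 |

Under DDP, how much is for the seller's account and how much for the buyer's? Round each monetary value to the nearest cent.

Seller: AUD 414816.87; buyer: AUD 0.00

DDP: the seller bears all costs including import duty.
Seller's account: goods 400717.51 + inland to port 1757.28 + export clearance 349.58 + origin terminal 759.11 + freight 4324.43 + insurance 123.35 + destination terminal 531.76 + duty 5633.18 + delivery 620.67 = 414816.87
Buyer's account: 0.00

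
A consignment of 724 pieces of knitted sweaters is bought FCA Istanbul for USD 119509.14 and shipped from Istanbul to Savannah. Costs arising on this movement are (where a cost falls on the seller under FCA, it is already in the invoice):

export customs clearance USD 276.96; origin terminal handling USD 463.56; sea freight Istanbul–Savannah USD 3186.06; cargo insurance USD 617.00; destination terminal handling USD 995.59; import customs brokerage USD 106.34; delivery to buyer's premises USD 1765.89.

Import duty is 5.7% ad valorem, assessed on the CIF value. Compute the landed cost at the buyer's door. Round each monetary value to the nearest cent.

FCA: the seller delivers export-cleared goods to the carrier; the buyer bears costs from that point.
Already in the invoice (seller's account under FCA): export clearance — exclude.
CIF value = FCA price + origin terminal + freight + insurance = 119509.14 + 463.56 + 3186.06 + 617.00 = 123775.76
Import duty = 123775.76 × 5.7% = 7055.22
Buyer bears: origin terminal 463.56 + freight 3186.06 + insurance 617.00 + destination terminal 995.59 + brokerage 106.34 + delivery 1765.89 + duty 7055.22 = 14189.66
Landed cost = invoice 119509.14 + 14189.66 = 133698.80

Total landed cost: USD 133698.80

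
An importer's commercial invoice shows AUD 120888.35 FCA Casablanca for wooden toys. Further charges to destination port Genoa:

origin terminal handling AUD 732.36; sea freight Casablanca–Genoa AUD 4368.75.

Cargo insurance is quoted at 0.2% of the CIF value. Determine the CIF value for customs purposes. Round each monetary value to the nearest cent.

Let C be the CIF value. C = FCA price + pre-shipment costs + freight + 0.2% × C
C − 0.2% × C = 120888.35 + 732.36 + 4368.75
0.998 × C = 125989.46
C = 125989.46 / 0.998 = 126241.94
Insurance premium = 0.2% × 126241.94 = 252.48

CIF value: AUD 126241.94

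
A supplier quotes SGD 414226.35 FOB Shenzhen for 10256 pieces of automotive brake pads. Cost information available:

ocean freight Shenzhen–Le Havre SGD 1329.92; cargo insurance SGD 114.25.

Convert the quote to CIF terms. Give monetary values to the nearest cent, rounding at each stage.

From FOB to CIF, the seller additionally bears: freight, insurance.
CIF price = 414226.35 + 1329.92 + 114.25 = 415670.52

CIF price: SGD 415670.52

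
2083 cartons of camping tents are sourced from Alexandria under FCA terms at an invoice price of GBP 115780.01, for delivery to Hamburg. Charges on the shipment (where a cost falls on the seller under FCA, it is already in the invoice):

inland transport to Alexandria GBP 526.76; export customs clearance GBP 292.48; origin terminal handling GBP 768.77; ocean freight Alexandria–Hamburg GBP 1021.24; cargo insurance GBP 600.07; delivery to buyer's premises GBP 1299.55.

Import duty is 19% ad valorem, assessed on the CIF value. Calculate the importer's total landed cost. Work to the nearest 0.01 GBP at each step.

FCA: the seller delivers export-cleared goods to the carrier; the buyer bears costs from that point.
Already in the invoice (seller's account under FCA): inland to port, export clearance — exclude.
CIF value = FCA price + origin terminal + freight + insurance = 115780.01 + 768.77 + 1021.24 + 600.07 = 118170.09
Import duty = 118170.09 × 19% = 22452.32
Buyer bears: origin terminal 768.77 + freight 1021.24 + insurance 600.07 + delivery 1299.55 + duty 22452.32 = 26141.95
Landed cost = invoice 115780.01 + 26141.95 = 141921.96

Total landed cost: GBP 141921.96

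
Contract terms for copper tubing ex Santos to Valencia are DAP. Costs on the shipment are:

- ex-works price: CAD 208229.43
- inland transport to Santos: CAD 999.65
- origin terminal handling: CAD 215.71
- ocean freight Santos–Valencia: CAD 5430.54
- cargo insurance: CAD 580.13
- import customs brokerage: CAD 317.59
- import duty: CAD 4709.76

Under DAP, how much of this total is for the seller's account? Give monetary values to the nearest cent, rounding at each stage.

Seller's account: CAD 215455.46

DAP: the seller bears all costs to the named destination except import duty and clearance.
Seller's account: goods 208229.43 + inland to port 999.65 + origin terminal 215.71 + freight 5430.54 + insurance 580.13 = 215455.46
Buyer's account: brokerage 317.59 + duty 4709.76 = 5027.35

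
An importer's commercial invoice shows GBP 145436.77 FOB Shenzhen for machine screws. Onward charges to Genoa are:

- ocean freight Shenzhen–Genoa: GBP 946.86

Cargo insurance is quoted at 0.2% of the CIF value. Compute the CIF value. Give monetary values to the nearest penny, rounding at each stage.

CIF value: GBP 146676.98

Let C be the CIF value. C = FOB price + freight + 0.2% × C
C − 0.2% × C = 145436.77 + 946.86
0.998 × C = 146383.63
C = 146383.63 / 0.998 = 146676.98
Insurance premium = 0.2% × 146676.98 = 293.35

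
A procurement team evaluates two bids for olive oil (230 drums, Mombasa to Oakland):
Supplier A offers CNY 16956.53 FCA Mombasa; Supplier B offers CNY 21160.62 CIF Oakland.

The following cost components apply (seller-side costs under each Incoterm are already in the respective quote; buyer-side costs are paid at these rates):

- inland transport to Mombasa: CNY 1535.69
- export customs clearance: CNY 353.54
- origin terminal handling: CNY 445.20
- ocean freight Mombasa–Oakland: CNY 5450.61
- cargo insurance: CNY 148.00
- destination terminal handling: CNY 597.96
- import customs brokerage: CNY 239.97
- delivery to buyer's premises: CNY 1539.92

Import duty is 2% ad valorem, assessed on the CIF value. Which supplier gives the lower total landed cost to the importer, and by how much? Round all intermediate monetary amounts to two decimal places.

Supplier B is cheaper by CNY 1876.52

Supplier A (FCA):
CIF value = FCA price + origin terminal + freight + insurance = 16956.53 + 445.20 + 5450.61 + 148.00 = 23000.34
Import duty = 23000.34 × 2% = 460.01
Buyer bears (A): 445.20 + 5450.61 + 148.00 + 597.96 + 239.97 + 1539.92 = 8421.66
Landed cost (A) = invoice 16956.53 + 8421.66 + duty 460.01 = 25838.20
Supplier B (CIF):
The CIF price already equals the CIF value: 21160.62
Import duty = 21160.62 × 2% = 423.21
Buyer bears (B): 597.96 + 239.97 + 1539.92 = 2377.85
Landed cost (B) = invoice 21160.62 + 2377.85 + duty 423.21 = 23961.68
Difference = |25838.20 − 23961.68| = 1876.52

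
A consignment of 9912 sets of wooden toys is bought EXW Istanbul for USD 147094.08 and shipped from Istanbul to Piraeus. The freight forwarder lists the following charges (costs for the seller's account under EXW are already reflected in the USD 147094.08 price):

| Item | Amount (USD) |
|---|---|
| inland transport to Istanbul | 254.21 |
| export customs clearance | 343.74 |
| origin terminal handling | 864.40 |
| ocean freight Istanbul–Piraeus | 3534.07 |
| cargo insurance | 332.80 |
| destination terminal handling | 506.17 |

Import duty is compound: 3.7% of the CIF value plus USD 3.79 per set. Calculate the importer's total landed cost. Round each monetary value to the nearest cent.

Total landed cost: USD 196135.61

EXW: the seller makes goods available at their premises; the buyer bears all onward costs.
CIF value = EXW price + inland to port + export clearance + origin terminal + freight + insurance = 147094.08 + 254.21 + 343.74 + 864.40 + 3534.07 + 332.80 = 152423.30
Ad valorem component: 152423.30 × 3.7% = 5639.66
Specific component: 9912 × 3.79 = 37566.48
Import duty = 5639.66 + 37566.48 = 43206.14
Buyer bears: inland to port 254.21 + export clearance 343.74 + origin terminal 864.40 + freight 3534.07 + insurance 332.80 + destination terminal 506.17 + duty 43206.14 = 49041.53
Landed cost = invoice 147094.08 + 49041.53 = 196135.61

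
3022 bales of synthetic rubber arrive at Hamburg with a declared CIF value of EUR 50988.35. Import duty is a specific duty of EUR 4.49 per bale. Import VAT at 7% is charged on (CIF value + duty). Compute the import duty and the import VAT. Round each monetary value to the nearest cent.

Import duty: EUR 13568.78; import VAT: EUR 4519.00

Import duty = 3022 × 4.49 = 13568.78
VAT base = CIF + duty = 50988.35 + 13568.78 = 64557.13
Import VAT = 64557.13 × 7% = 4519.00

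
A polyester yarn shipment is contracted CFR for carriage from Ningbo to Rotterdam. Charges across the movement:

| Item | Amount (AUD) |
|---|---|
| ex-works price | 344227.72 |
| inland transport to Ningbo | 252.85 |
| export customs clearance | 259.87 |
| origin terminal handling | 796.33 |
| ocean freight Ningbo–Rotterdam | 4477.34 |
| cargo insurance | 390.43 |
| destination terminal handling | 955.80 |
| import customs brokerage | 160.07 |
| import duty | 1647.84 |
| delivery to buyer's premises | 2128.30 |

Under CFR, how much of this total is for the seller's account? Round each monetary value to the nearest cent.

Seller's account: AUD 350014.11

CFR: the seller pays costs through ocean freight to the destination port, but not insurance.
Seller's account: goods 344227.72 + inland to port 252.85 + export clearance 259.87 + origin terminal 796.33 + freight 4477.34 = 350014.11
Buyer's account: insurance 390.43 + destination terminal 955.80 + brokerage 160.07 + duty 1647.84 + delivery 2128.30 = 5282.44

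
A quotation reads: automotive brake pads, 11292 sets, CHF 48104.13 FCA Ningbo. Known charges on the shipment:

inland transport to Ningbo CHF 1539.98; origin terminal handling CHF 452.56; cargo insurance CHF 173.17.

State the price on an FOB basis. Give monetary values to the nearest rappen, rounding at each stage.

FOB price: CHF 48556.69

Not relevant to the conversion: inland to port — on the seller under both FCA and FOB; already in the FCA price and stays in the FOB price. insurance — on the buyer under both terms; not part of either seller's price.
From FCA to FOB, the seller additionally bears: origin terminal.
FOB price = 48104.13 + 452.56 = 48556.69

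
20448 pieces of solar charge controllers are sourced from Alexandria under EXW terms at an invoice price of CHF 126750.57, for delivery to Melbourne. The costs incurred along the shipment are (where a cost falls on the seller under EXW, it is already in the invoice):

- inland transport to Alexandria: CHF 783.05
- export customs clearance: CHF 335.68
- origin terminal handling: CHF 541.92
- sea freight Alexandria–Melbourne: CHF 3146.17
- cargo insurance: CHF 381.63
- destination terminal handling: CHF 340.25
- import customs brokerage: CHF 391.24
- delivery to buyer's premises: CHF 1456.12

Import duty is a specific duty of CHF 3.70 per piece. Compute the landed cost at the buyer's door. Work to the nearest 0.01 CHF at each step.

EXW: the seller makes goods available at their premises; the buyer bears all onward costs.
CIF value = EXW price + inland to port + export clearance + origin terminal + freight + insurance = 126750.57 + 783.05 + 335.68 + 541.92 + 3146.17 + 381.63 = 131939.02
Import duty = 20448 × 3.70 = 75657.60
Buyer bears: inland to port 783.05 + export clearance 335.68 + origin terminal 541.92 + freight 3146.17 + insurance 381.63 + destination terminal 340.25 + brokerage 391.24 + delivery 1456.12 + duty 75657.60 = 83033.66
Landed cost = invoice 126750.57 + 83033.66 = 209784.23

Total landed cost: CHF 209784.23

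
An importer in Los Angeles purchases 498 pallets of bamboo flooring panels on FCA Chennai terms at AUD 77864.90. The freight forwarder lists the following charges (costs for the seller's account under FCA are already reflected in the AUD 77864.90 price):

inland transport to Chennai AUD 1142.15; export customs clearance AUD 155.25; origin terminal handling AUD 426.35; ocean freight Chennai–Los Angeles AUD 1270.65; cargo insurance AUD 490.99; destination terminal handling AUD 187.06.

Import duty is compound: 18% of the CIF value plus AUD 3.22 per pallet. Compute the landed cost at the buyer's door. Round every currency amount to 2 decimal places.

Total landed cost: AUD 96253.03

FCA: the seller delivers export-cleared goods to the carrier; the buyer bears costs from that point.
Already in the invoice (seller's account under FCA): inland to port, export clearance — exclude.
CIF value = FCA price + origin terminal + freight + insurance = 77864.90 + 426.35 + 1270.65 + 490.99 = 80052.89
Ad valorem component: 80052.89 × 18% = 14409.52
Specific component: 498 × 3.22 = 1603.56
Import duty = 14409.52 + 1603.56 = 16013.08
Buyer bears: origin terminal 426.35 + freight 1270.65 + insurance 490.99 + destination terminal 187.06 + duty 16013.08 = 18388.13
Landed cost = invoice 77864.90 + 18388.13 = 96253.03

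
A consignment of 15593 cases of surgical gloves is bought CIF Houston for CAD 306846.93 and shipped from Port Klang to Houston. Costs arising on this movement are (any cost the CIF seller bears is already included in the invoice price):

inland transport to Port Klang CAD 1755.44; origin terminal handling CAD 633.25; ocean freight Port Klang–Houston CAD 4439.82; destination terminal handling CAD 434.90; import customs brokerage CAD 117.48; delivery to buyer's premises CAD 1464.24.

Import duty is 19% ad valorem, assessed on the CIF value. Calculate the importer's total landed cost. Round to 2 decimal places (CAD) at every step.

CIF: the seller pays costs through ocean freight and marine insurance to the destination port.
Already in the invoice (seller's account under CIF): inland to port, origin terminal, freight — exclude.
The CIF price already equals the CIF value: 306846.93
Import duty = 306846.93 × 19% = 58300.92
Buyer bears: destination terminal 434.90 + brokerage 117.48 + delivery 1464.24 + duty 58300.92 = 60317.54
Landed cost = invoice 306846.93 + 60317.54 = 367164.47

Total landed cost: CAD 367164.47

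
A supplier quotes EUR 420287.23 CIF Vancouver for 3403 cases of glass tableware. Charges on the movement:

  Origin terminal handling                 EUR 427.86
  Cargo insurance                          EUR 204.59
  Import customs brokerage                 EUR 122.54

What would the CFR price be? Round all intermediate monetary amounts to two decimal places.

Not relevant to the conversion: origin terminal — on the seller under both CIF and CFR; already in the CIF price and stays in the CFR price. brokerage — on the buyer under both terms; not part of either seller's price.
From CIF to CFR, the seller no longer bears: insurance.
CFR price = 420287.23 − 204.59 = 420082.64

CFR price: EUR 420082.64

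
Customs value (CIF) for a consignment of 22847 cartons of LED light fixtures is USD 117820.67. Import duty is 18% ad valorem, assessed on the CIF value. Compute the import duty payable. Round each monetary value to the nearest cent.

Import duty: USD 21207.72

Import duty = 117820.67 × 18% = 21207.72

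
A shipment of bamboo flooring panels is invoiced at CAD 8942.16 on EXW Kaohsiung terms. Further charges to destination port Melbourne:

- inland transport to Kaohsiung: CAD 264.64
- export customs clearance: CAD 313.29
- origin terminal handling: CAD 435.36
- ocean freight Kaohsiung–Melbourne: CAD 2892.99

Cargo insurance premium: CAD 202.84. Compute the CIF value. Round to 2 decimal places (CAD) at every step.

CIF value: CAD 13051.28

CIF = EXW price + pre-shipment costs + freight + insurance
CIF = 8942.16 + 264.64 + 313.29 + 435.36 + 2892.99 + 202.84 = 13051.28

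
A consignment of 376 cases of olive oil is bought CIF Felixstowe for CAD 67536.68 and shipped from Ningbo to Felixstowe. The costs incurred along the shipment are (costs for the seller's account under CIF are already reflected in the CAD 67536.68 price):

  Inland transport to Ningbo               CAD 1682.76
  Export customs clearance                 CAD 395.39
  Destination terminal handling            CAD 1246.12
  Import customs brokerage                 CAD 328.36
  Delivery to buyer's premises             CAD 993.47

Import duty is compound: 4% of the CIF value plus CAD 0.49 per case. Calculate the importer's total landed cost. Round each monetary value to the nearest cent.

CIF: the seller pays costs through ocean freight and marine insurance to the destination port.
Already in the invoice (seller's account under CIF): inland to port, export clearance — exclude.
The CIF price already equals the CIF value: 67536.68
Ad valorem component: 67536.68 × 4% = 2701.47
Specific component: 376 × 0.49 = 184.24
Import duty = 2701.47 + 184.24 = 2885.71
Buyer bears: destination terminal 1246.12 + brokerage 328.36 + delivery 993.47 + duty 2885.71 = 5453.66
Landed cost = invoice 67536.68 + 5453.66 = 72990.34

Total landed cost: CAD 72990.34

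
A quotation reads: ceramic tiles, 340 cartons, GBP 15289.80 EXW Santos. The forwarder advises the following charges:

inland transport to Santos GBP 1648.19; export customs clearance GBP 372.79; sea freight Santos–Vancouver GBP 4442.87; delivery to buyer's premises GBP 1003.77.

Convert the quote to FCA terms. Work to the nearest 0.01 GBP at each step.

FCA price: GBP 17310.78

Not relevant to the conversion: delivery, freight — on the buyer under both terms; not part of either seller's price.
From EXW to FCA, the seller additionally bears: inland to port, export clearance.
FCA price = 15289.80 + 1648.19 + 372.79 = 17310.78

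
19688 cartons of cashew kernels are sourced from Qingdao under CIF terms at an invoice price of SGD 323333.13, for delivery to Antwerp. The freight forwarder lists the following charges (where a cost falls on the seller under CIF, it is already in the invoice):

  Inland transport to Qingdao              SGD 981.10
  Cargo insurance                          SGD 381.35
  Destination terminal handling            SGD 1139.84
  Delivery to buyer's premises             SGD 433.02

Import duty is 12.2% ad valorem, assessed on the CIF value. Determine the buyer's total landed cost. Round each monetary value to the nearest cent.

CIF: the seller pays costs through ocean freight and marine insurance to the destination port.
Already in the invoice (seller's account under CIF): inland to port, insurance — exclude.
The CIF price already equals the CIF value: 323333.13
Import duty = 323333.13 × 12.2% = 39446.64
Buyer bears: destination terminal 1139.84 + delivery 433.02 + duty 39446.64 = 41019.50
Landed cost = invoice 323333.13 + 41019.50 = 364352.63

Total landed cost: SGD 364352.63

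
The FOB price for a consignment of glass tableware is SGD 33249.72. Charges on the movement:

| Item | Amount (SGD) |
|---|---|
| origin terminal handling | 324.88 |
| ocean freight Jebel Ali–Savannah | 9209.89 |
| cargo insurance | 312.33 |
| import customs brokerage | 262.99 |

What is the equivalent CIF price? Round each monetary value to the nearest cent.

Not relevant to the conversion: origin terminal — on the seller under both FOB and CIF; already in the FOB price and stays in the CIF price. brokerage — on the buyer under both terms; not part of either seller's price.
From FOB to CIF, the seller additionally bears: freight, insurance.
CIF price = 33249.72 + 9209.89 + 312.33 = 42771.94

CIF price: SGD 42771.94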